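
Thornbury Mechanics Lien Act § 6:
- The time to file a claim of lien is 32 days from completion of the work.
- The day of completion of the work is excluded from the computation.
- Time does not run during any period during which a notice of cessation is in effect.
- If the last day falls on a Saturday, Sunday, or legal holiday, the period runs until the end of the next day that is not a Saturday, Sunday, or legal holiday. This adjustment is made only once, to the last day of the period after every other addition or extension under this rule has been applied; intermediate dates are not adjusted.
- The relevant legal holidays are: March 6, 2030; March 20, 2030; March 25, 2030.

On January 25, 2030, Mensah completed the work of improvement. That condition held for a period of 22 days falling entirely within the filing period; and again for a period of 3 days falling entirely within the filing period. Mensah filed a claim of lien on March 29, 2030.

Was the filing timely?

No

32 days after January 25, 2030 is February 26, 2030.
Tolling adds 22 days: February 26, 2030 + 22 days = March 20, 2030.
Tolling adds 3 days: March 20, 2030 + 3 days = March 23, 2030.
March 23, 2030 is Saturday; March 24, 2030 is Sunday; March 25, 2030 is a listed holiday. The next qualifying day is March 26, 2030.
The deadline is March 26, 2030; the filing on March 29, 2030 is after that date.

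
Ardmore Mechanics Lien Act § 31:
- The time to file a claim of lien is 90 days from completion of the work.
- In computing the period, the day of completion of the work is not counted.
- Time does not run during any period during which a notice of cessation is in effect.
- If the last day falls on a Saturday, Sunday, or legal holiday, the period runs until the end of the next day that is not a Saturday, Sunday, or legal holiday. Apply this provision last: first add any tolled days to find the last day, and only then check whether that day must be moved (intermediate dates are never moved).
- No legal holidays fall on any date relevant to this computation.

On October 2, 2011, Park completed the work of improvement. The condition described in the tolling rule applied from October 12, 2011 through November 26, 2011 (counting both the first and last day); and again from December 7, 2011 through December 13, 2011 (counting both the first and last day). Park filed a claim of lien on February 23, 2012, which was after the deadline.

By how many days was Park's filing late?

90 days after October 2, 2011 is December 31, 2011.
From October 12, 2011 through November 26, 2011 inclusive is 46 days; tolling adds 46 days: December 31, 2011 + 46 days = February 15, 2012.
From December 7, 2011 through December 13, 2011 inclusive is 7 days; tolling adds 7 days: February 15, 2012 + 7 days = February 22, 2012.
February 22, 2012 is a Wednesday and not a legal holiday, so no extension applies.
The deadline is February 22, 2012; from February 22, 2012 to February 23, 2012 is 1 days.

1 day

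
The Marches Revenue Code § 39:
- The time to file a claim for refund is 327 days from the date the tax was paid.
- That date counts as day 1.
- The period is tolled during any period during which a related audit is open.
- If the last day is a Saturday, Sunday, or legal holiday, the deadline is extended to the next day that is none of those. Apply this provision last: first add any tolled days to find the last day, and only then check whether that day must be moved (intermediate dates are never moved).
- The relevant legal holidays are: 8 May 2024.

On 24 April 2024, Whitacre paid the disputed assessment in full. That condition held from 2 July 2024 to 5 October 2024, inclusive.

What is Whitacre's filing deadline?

Counting 24 April 2024 as day 1, day 327 is March 16, 2025.
From July 2, 2024 through October 5, 2024 inclusive is 96 days; tolling adds 96 days: March 16, 2025 + 96 days = June 20, 2025.
June 20, 2025 is a Friday and not a legal holiday, so no extension applies.

June 20, 2025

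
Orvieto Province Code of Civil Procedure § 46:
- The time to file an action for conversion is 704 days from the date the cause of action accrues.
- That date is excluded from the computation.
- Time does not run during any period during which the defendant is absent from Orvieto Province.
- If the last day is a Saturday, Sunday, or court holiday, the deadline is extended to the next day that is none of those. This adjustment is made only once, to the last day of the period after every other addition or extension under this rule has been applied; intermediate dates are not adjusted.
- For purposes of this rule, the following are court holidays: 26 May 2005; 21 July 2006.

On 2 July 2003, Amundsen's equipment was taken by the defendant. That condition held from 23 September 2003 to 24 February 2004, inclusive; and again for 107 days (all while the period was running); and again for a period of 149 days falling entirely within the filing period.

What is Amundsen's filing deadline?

704 days after 2 July 2003 is June 5, 2005.
From September 23, 2003 through February 24, 2004 inclusive is 155 days; tolling adds 155 days: June 5, 2005 + 155 days = November 7, 2005.
Tolling adds 107 days: November 7, 2005 + 107 days = February 22, 2006.
Tolling adds 149 days: February 22, 2006 + 149 days = July 21, 2006.
July 21, 2006 is a listed holiday; July 22, 2006 is Saturday; July 23, 2006 is Sunday. The next qualifying day is July 24, 2006.

July 24, 2006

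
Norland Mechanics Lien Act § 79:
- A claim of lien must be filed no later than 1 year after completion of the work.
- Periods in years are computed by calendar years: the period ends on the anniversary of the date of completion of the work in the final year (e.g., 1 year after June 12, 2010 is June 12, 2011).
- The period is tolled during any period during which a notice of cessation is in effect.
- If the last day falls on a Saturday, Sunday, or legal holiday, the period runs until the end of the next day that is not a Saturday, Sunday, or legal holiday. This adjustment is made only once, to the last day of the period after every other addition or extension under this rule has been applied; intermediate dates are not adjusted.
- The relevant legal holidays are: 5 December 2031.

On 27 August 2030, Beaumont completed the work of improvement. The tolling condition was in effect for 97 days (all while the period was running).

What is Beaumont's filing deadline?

1 year after 27 August 2030 is August 27, 2031.
Tolling adds 97 days: August 27, 2031 + 97 days = December 2, 2031.
December 2, 2031 is a Tuesday and not a legal holiday, so no extension applies.

December 2, 2031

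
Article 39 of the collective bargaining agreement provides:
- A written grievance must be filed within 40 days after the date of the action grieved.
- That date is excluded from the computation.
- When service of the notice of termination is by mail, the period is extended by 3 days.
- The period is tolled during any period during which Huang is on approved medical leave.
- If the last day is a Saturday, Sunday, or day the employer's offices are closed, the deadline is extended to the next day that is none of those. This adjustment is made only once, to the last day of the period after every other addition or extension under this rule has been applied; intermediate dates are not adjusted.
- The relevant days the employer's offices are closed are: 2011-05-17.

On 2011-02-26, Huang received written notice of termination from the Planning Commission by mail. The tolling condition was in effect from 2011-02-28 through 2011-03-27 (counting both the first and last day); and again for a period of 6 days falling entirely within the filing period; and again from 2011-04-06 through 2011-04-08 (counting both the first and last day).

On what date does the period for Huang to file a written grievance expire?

May 18, 2011

40 days after 2011-02-26 is April 7, 2011.
Service was by mail, adding 3 days: April 7, 2011 + 3 days = April 10, 2011.
From February 28, 2011 through March 27, 2011 inclusive is 28 days; tolling adds 28 days: April 10, 2011 + 28 days = May 8, 2011.
Tolling adds 6 days: May 8, 2011 + 6 days = May 14, 2011.
From April 6, 2011 through April 8, 2011 inclusive is 3 days; tolling adds 3 days: May 14, 2011 + 3 days = May 17, 2011.
May 17, 2011 is a listed holiday. The next qualifying day is May 18, 2011.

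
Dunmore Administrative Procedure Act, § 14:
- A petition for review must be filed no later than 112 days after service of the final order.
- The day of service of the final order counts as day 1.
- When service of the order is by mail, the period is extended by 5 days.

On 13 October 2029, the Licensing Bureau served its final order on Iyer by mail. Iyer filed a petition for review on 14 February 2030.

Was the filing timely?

No

Counting 13 October 2029 as day 1, day 112 is February 1, 2030.
Service was by mail, adding 5 days: February 1, 2030 + 5 days = February 6, 2030.
The deadline is February 6, 2030; the filing on February 14, 2030 is after that date.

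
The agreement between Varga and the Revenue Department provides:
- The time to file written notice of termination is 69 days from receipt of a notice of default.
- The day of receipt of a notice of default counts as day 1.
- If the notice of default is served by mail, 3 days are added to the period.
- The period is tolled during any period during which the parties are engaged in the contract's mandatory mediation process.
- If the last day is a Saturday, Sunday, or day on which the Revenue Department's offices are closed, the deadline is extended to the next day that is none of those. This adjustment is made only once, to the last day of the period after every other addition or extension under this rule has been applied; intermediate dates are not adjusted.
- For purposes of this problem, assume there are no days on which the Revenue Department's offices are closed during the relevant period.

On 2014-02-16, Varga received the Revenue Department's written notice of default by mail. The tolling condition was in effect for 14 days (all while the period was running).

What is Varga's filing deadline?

May 12, 2014

Counting 2014-02-16 as day 1, day 69 is April 25, 2014.
Service was by mail, adding 3 days: April 25, 2014 + 3 days = April 28, 2014.
Tolling adds 14 days: April 28, 2014 + 14 days = May 12, 2014.
May 12, 2014 is a Monday and not a day on which the Revenue Department's offices are closed, so no extension applies.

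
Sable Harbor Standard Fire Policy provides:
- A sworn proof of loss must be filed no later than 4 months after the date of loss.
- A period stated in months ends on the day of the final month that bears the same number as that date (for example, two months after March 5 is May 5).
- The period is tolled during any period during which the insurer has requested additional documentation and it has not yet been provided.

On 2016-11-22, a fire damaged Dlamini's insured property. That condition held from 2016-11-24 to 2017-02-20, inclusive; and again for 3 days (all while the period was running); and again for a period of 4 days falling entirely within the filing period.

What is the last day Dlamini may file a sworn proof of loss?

June 26, 2017

4 months after 2016-11-22 is March 22, 2017.
From November 24, 2016 through February 20, 2017 inclusive is 89 days; tolling adds 89 days: March 22, 2017 + 89 days = June 19, 2017.
Tolling adds 3 days: June 19, 2017 + 3 days = June 22, 2017.
Tolling adds 4 days: June 22, 2017 + 4 days = June 26, 2017.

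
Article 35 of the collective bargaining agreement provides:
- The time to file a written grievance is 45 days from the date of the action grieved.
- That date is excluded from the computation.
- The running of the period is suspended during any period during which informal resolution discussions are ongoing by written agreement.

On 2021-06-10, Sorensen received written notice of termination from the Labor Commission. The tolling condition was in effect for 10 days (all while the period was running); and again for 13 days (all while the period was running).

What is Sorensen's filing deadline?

August 17, 2021

45 days after 2021-06-10 is July 25, 2021.
Tolling adds 10 days: July 25, 2021 + 10 days = August 4, 2021.
Tolling adds 13 days: August 4, 2021 + 13 days = August 17, 2021.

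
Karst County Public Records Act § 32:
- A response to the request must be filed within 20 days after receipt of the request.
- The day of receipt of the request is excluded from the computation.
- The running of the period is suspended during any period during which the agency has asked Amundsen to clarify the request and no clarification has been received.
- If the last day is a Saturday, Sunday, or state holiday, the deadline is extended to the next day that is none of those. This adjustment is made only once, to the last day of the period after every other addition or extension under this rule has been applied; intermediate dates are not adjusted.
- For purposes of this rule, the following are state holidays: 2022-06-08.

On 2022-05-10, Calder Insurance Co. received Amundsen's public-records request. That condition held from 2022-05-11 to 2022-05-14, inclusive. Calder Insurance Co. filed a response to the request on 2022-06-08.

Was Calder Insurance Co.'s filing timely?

No

20 days after 2022-05-10 is May 30, 2022.
From May 11, 2022 through May 14, 2022 inclusive is 4 days; tolling adds 4 days: May 30, 2022 + 4 days = June 3, 2022.
June 3, 2022 is a Friday and not a state holiday, so no extension applies.
The deadline is June 3, 2022; the filing on June 8, 2022 is after that date.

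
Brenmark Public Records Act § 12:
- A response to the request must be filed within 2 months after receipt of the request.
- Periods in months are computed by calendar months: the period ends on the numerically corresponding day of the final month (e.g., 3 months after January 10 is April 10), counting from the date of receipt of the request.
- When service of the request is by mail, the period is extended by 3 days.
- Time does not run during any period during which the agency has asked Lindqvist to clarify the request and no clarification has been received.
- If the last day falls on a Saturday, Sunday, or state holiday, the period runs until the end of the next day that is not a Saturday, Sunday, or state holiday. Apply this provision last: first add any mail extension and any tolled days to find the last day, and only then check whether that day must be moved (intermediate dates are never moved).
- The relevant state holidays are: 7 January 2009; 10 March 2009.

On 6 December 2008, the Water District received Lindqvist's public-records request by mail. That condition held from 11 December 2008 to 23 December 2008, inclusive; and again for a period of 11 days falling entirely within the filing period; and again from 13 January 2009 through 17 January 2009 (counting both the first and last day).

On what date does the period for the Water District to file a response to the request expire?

March 11, 2009

2 months after 6 December 2008 is February 6, 2009.
Service was by mail, adding 3 days: February 6, 2009 + 3 days = February 9, 2009.
From December 11, 2008 through December 23, 2008 inclusive is 13 days; tolling adds 13 days: February 9, 2009 + 13 days = February 22, 2009.
Tolling adds 11 days: February 22, 2009 + 11 days = March 5, 2009.
From January 13, 2009 through January 17, 2009 inclusive is 5 days; tolling adds 5 days: March 5, 2009 + 5 days = March 10, 2009.
March 10, 2009 is a listed holiday. The next qualifying day is March 11, 2009.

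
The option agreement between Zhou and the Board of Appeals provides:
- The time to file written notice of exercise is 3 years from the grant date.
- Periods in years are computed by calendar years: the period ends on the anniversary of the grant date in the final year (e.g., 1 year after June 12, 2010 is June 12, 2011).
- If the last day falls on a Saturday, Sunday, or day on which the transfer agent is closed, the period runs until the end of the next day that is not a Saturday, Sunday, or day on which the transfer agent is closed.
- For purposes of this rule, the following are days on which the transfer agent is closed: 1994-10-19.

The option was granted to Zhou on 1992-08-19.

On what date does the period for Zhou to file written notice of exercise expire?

August 21, 1995

3 years after 1992-08-19 is August 19, 1995.
August 19, 1995 is Saturday; August 20, 1995 is Sunday. The next qualifying day is August 21, 1995.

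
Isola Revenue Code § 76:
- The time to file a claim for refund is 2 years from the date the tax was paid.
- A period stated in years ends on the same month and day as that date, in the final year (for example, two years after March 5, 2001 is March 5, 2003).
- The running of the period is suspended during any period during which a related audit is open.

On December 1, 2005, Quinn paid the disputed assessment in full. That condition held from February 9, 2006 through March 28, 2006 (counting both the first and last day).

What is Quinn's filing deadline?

2 years after December 1, 2005 is December 1, 2007.
From February 9, 2006 through March 28, 2006 inclusive is 48 days; tolling adds 48 days: December 1, 2007 + 48 days = January 18, 2008.

January 18, 2008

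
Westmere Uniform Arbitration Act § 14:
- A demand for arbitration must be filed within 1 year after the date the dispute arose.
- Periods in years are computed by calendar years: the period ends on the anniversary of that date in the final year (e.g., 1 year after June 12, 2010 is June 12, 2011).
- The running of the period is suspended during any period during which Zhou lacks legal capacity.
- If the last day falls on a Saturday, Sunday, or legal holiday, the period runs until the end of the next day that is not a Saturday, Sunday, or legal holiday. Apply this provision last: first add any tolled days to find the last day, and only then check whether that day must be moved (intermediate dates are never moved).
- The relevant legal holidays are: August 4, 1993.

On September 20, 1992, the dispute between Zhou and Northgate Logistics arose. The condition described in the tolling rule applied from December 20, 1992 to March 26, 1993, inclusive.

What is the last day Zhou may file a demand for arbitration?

December 27, 1993

1 year after September 20, 1992 is September 20, 1993.
From December 20, 1992 through March 26, 1993 inclusive is 97 days; tolling adds 97 days: September 20, 1993 + 97 days = December 26, 1993.
December 26, 1993 is Sunday. The next qualifying day is December 27, 1993.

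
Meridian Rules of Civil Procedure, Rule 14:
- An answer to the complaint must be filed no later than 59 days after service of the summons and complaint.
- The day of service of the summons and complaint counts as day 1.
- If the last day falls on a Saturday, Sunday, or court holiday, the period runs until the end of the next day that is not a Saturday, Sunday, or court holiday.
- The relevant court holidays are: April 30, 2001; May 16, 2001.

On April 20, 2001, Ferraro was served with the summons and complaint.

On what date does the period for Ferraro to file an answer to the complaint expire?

June 18, 2001

Counting April 20, 2001 as day 1, day 59 is June 17, 2001.
June 17, 2001 is Sunday. The next qualifying day is June 18, 2001.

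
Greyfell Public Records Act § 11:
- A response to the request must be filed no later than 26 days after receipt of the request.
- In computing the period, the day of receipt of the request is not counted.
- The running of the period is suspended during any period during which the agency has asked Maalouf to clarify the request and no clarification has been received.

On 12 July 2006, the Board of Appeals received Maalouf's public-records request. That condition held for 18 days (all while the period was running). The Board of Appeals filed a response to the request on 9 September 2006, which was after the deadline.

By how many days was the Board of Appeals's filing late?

15 days

26 days after 12 July 2006 is August 7, 2006.
Tolling adds 18 days: August 7, 2006 + 18 days = August 25, 2006.
The deadline is August 25, 2006; from August 25, 2006 to September 9, 2006 is 15 days.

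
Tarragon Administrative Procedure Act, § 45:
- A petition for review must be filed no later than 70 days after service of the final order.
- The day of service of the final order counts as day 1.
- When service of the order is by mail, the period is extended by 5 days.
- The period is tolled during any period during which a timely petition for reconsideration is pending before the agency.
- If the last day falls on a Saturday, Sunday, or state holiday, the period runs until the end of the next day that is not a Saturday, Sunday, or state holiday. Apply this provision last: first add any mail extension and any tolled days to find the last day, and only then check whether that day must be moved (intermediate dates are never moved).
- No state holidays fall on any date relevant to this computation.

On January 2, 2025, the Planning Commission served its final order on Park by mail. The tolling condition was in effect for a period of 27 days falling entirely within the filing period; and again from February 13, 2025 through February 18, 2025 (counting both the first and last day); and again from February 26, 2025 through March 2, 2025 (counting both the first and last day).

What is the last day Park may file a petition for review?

April 24, 2025

Counting January 2, 2025 as day 1, day 70 is March 12, 2025.
Service was by mail, adding 5 days: March 12, 2025 + 5 days = March 17, 2025.
Tolling adds 27 days: March 17, 2025 + 27 days = April 13, 2025.
From February 13, 2025 through February 18, 2025 inclusive is 6 days; tolling adds 6 days: April 13, 2025 + 6 days = April 19, 2025.
From February 26, 2025 through March 2, 2025 inclusive is 5 days; tolling adds 5 days: April 19, 2025 + 5 days = April 24, 2025.
April 24, 2025 is a Thursday and not a state holiday, so no extension applies.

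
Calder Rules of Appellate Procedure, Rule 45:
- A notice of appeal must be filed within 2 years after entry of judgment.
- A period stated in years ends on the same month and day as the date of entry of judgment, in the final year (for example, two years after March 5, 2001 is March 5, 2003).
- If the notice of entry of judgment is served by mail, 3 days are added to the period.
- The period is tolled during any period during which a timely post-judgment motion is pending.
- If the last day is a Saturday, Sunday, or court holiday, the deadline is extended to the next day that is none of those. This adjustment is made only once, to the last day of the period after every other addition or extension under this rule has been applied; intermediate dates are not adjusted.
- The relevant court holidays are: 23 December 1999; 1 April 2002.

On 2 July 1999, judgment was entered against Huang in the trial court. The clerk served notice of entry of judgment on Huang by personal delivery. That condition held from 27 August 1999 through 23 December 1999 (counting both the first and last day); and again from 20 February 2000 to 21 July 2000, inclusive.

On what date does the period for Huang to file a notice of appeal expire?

April 2, 2002

2 years after 2 July 1999 is July 2, 2001.
Service was not by mail, so no mail extension applies.
From August 27, 1999 through December 23, 1999 inclusive is 119 days; tolling adds 119 days: July 2, 2001 + 119 days = October 29, 2001.
From February 20, 2000 through July 21, 2000 inclusive is 153 days; tolling adds 153 days: October 29, 2001 + 153 days = March 31, 2002.
March 31, 2002 is Sunday; April 1, 2002 is a listed holiday. The next qualifying day is April 2, 2002.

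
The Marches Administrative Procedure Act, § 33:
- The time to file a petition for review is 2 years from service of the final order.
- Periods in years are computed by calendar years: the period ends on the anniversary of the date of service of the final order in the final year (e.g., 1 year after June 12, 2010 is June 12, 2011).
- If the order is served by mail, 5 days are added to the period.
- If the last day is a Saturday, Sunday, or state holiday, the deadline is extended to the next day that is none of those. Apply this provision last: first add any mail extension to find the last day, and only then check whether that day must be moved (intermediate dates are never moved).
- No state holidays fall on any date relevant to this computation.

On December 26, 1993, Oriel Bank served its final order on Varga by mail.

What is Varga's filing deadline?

2 years after December 26, 1993 is December 26, 1995.
Service was by mail, adding 5 days: December 26, 1995 + 5 days = December 31, 1995.
December 31, 1995 is Sunday. The next qualifying day is January 1, 1996.

January 1, 1996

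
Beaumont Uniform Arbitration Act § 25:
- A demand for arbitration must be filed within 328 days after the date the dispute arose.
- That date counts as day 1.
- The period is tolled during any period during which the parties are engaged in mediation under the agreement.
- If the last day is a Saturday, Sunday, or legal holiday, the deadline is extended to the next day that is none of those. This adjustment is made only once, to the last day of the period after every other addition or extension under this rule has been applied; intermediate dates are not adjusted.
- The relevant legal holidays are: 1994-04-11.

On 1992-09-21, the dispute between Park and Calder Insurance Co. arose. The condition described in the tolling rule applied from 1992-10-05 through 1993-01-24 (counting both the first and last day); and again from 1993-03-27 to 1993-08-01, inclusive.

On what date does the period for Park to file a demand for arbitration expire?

Counting 1992-09-21 as day 1, day 328 is August 14, 1993.
From October 5, 1992 through January 24, 1993 inclusive is 112 days; tolling adds 112 days: August 14, 1993 + 112 days = December 4, 1993.
From March 27, 1993 through August 1, 1993 inclusive is 128 days; tolling adds 128 days: December 4, 1993 + 128 days = April 11, 1994.
April 11, 1994 is a listed holiday. The next qualifying day is April 12, 1994.

April 12, 1994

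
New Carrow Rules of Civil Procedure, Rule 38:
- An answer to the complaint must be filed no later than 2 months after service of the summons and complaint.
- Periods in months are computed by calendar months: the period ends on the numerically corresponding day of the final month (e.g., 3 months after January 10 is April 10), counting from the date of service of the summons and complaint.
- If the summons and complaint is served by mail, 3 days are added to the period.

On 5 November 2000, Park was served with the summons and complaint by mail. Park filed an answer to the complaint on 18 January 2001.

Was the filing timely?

No

2 months after 5 November 2000 is January 5, 2001.
Service was by mail, adding 3 days: January 5, 2001 + 3 days = January 8, 2001.
The deadline is January 8, 2001; the filing on January 18, 2001 is after that date.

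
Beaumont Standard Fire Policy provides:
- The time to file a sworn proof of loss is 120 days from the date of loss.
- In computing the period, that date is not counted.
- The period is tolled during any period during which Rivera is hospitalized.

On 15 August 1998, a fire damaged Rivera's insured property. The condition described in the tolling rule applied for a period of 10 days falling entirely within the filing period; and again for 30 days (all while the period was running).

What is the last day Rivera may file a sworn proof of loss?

January 22, 1999

120 days after 15 August 1998 is December 13, 1998.
Tolling adds 10 days: December 13, 1998 + 10 days = December 23, 1998.
Tolling adds 30 days: December 23, 1998 + 30 days = January 22, 1999.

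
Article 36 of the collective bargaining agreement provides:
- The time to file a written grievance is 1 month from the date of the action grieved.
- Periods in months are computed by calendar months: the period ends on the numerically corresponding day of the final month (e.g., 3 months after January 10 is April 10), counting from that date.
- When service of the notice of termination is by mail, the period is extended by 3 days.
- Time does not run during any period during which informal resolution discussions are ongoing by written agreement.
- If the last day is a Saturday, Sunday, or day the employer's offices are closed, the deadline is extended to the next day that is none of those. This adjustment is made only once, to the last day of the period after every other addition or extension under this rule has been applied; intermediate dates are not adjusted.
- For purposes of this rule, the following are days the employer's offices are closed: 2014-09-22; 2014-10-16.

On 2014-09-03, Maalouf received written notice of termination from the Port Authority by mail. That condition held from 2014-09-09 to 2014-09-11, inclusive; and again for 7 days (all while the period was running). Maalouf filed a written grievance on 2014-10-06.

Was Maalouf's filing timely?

Yes

1 month after 2014-09-03 is October 3, 2014.
Service was by mail, adding 3 days: October 3, 2014 + 3 days = October 6, 2014.
From September 9, 2014 through September 11, 2014 inclusive is 3 days; tolling adds 3 days: October 6, 2014 + 3 days = October 9, 2014.
Tolling adds 7 days: October 9, 2014 + 7 days = October 16, 2014.
October 16, 2014 is a listed holiday. The next qualifying day is October 17, 2014.
The deadline is October 17, 2014; the filing on October 6, 2014 is on or before that date.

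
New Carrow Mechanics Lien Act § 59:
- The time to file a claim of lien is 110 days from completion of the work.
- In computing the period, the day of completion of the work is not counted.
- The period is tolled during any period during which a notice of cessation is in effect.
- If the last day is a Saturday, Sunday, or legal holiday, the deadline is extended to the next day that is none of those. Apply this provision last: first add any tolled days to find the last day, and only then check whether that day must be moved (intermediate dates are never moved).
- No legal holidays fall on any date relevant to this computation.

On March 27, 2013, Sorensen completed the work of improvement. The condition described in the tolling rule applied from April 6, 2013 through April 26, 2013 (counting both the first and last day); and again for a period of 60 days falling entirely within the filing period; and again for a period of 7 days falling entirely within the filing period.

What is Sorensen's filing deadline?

October 11, 2013

110 days after March 27, 2013 is July 15, 2013.
From April 6, 2013 through April 26, 2013 inclusive is 21 days; tolling adds 21 days: July 15, 2013 + 21 days = August 5, 2013.
Tolling adds 60 days: August 5, 2013 + 60 days = October 4, 2013.
Tolling adds 7 days: October 4, 2013 + 7 days = October 11, 2013.
October 11, 2013 is a Friday and not a legal holiday, so no extension applies.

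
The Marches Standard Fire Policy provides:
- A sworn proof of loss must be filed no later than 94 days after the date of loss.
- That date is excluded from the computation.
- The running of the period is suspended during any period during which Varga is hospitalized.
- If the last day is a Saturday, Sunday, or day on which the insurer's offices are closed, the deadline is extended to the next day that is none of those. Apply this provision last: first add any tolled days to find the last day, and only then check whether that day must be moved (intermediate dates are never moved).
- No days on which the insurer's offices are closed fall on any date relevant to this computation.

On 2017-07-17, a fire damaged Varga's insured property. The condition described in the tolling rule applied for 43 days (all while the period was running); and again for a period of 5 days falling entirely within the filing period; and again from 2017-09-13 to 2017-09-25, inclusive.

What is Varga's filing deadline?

94 days after 2017-07-17 is October 19, 2017.
Tolling adds 43 days: October 19, 2017 + 43 days = December 1, 2017.
Tolling adds 5 days: December 1, 2017 + 5 days = December 6, 2017.
From September 13, 2017 through September 25, 2017 inclusive is 13 days; tolling adds 13 days: December 6, 2017 + 13 days = December 19, 2017.
December 19, 2017 is a Tuesday and not a day on which the insurer's offices are closed, so no extension applies.

December 19, 2017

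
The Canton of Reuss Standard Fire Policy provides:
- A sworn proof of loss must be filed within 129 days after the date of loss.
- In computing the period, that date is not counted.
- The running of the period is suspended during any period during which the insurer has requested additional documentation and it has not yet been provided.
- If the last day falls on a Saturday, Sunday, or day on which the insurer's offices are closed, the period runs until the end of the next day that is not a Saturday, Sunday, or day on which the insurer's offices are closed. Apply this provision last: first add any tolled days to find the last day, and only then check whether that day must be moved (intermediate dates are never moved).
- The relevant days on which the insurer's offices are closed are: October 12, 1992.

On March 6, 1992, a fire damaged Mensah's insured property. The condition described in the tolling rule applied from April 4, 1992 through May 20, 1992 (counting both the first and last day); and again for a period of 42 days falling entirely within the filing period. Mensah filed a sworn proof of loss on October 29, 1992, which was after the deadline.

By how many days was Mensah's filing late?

16 days

129 days after March 6, 1992 is July 13, 1992.
From April 4, 1992 through May 20, 1992 inclusive is 47 days; tolling adds 47 days: July 13, 1992 + 47 days = August 29, 1992.
Tolling adds 42 days: August 29, 1992 + 42 days = October 10, 1992.
October 10, 1992 is Saturday; October 11, 1992 is Sunday; October 12, 1992 is a listed holiday. The next qualifying day is October 13, 1992.
The deadline is October 13, 1992; from October 13, 1992 to October 29, 1992 is 16 days.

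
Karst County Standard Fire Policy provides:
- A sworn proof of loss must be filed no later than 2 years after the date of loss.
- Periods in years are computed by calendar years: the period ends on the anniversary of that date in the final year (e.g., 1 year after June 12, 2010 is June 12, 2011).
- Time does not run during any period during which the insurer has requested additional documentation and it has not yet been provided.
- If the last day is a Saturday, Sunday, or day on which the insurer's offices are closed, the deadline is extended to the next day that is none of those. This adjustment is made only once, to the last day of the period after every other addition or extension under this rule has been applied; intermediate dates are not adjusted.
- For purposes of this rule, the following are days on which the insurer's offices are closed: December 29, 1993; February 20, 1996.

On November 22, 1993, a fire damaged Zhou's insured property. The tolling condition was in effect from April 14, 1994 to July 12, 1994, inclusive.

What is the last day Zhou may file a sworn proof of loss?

February 21, 1996

2 years after November 22, 1993 is November 22, 1995.
From April 14, 1994 through July 12, 1994 inclusive is 90 days; tolling adds 90 days: November 22, 1995 + 90 days = February 20, 1996.
February 20, 1996 is a listed holiday. The next qualifying day is February 21, 1996.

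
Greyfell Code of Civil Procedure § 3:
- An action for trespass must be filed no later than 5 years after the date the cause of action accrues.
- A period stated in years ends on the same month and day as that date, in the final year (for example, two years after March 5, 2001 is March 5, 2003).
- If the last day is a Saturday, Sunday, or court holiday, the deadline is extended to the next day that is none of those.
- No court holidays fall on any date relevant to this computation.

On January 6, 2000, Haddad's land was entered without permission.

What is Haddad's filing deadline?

5 years after January 6, 2000 is January 6, 2005.
January 6, 2005 is a Thursday and not a court holiday, so no extension applies.

January 6, 2005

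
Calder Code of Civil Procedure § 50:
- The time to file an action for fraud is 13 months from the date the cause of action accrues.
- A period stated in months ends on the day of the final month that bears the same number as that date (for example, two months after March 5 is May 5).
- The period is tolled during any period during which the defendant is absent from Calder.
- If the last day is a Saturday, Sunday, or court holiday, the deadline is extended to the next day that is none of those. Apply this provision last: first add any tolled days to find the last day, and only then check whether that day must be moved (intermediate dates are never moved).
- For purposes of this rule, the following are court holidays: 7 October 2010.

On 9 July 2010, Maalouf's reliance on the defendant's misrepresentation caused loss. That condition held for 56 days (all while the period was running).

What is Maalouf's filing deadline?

October 4, 2011

13 months after 9 July 2010 is August 9, 2011.
Tolling adds 56 days: August 9, 2011 + 56 days = October 4, 2011.
October 4, 2011 is a Tuesday and not a court holiday, so no extension applies.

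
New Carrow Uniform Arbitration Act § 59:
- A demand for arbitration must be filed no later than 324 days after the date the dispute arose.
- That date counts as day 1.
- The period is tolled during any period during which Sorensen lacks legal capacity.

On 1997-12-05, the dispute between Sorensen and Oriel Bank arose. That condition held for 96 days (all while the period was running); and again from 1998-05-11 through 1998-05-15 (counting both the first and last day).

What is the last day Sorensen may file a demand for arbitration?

Counting 1997-12-05 as day 1, day 324 is October 24, 1998.
Tolling adds 96 days: October 24, 1998 + 96 days = January 28, 1999.
From May 11, 1998 through May 15, 1998 inclusive is 5 days; tolling adds 5 days: January 28, 1999 + 5 days = February 2, 1999.

February 2, 1999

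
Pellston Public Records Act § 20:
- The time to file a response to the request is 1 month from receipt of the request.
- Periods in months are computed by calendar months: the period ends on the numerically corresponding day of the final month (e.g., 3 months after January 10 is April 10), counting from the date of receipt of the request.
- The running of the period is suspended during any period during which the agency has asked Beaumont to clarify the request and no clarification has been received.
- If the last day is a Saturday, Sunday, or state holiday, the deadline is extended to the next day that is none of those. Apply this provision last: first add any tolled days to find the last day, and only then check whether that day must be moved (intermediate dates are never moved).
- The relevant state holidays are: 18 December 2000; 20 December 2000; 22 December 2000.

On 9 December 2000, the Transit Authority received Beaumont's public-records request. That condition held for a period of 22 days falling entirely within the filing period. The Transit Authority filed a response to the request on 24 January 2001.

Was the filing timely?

Yes

1 month after 9 December 2000 is January 9, 2001.
Tolling adds 22 days: January 9, 2001 + 22 days = January 31, 2001.
January 31, 2001 is a Wednesday and not a state holiday, so no extension applies.
The deadline is January 31, 2001; the filing on January 24, 2001 is on or before that date.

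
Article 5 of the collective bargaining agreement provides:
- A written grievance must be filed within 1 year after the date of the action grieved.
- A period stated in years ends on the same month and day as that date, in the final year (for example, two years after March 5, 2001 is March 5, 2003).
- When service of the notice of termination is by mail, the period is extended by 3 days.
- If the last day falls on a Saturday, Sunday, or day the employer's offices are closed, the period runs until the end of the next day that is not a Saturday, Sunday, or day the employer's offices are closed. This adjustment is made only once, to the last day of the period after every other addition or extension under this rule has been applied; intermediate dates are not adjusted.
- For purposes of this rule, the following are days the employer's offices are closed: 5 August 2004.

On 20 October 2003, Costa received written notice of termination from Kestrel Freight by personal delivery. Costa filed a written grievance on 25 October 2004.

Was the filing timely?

No

1 year after 20 October 2003 is October 20, 2004.
Service was not by mail, so no mail extension applies.
October 20, 2004 is a Wednesday and not a day the employer's offices are closed, so no extension applies.
The deadline is October 20, 2004; the filing on October 25, 2004 is after that date.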